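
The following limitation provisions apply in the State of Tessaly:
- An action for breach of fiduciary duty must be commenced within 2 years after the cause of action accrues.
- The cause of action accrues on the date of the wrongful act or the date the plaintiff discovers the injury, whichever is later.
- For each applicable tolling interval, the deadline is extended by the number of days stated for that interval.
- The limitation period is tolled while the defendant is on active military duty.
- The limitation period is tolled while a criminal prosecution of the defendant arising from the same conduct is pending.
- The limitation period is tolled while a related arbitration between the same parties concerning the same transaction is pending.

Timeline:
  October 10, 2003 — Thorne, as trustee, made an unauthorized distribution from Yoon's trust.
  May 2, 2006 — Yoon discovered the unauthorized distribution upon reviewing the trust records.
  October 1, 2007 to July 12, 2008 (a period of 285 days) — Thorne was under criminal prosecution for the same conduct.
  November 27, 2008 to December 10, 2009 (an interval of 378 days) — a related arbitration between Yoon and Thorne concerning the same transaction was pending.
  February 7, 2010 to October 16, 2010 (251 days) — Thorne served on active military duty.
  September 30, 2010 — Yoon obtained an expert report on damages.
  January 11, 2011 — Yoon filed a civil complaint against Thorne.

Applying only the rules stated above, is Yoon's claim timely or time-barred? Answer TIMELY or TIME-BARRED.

TIME-BARRED

The claim accrued on May 2, 2006 — the later of the October 10, 2003 act and the May 2, 2006 discovery.
Adding the 2 years base period to May 2, 2006 gives a deadline of May 2, 2008, before any tolling.
Because the pending criminal prosecution ran from October 1, 2007 to July 12, 2008, the deadline is extended by 285 days to February 11, 2009.
Because the pending related arbitration ran from November 27, 2008 to December 10, 2009, the deadline is extended by 378 days to February 24, 2010.
Because the defendant's active military service ran from February 7, 2010 to October 16, 2010, the deadline is extended by 251 days to November 2, 2010.
None of the other events listed affects the running of the period under the stated rules.
Filing on January 11, 2011 missed the November 2, 2010 deadline — the action is time-barred.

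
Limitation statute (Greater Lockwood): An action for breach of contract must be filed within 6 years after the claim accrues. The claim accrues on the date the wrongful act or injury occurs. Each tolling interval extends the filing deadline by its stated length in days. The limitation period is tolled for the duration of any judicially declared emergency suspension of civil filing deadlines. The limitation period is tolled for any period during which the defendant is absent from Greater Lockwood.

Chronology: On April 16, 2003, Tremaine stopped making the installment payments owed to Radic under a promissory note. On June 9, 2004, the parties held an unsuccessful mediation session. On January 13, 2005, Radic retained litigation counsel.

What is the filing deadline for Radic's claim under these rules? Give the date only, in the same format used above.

April 16, 2009

The limitation period began to run on April 16, 2003.
6 years from April 16, 2003 is April 16, 2009.
None of the other events listed affects the running of the period under the stated rules.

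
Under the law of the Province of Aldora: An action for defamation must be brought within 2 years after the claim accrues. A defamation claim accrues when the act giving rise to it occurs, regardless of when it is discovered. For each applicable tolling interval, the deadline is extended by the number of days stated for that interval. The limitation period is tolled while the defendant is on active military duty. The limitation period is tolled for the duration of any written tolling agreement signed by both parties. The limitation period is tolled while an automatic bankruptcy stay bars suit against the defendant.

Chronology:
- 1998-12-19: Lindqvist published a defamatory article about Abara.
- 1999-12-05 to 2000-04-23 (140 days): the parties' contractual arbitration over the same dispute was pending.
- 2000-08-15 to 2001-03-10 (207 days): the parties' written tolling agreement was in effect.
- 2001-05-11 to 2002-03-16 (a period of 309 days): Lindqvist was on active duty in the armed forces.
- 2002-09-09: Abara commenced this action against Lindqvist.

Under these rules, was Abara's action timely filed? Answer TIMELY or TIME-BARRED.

The claim accrued on 1998-12-19, when the wrongful act occurred.
The untolled deadline — 2 years after 1998-12-19 — is 2000-12-19.
Because the written tolling agreement ran from 2000-08-15 to 2001-03-10, the deadline is extended by 207 days to 2001-07-14.
The period was tolled for 309 days by the defendant's active military service (2001-05-11 to 2002-03-16), pushing the deadline to 2002-05-19.
Although a pending arbitration ran from 1999-12-05 to 2000-04-23, the stated rules do not make that a tolling event, so it is disregarded.
Abara filed on 2002-09-09, after the 2002-05-19 deadline, so the action is time-barred.

TIME-BARRED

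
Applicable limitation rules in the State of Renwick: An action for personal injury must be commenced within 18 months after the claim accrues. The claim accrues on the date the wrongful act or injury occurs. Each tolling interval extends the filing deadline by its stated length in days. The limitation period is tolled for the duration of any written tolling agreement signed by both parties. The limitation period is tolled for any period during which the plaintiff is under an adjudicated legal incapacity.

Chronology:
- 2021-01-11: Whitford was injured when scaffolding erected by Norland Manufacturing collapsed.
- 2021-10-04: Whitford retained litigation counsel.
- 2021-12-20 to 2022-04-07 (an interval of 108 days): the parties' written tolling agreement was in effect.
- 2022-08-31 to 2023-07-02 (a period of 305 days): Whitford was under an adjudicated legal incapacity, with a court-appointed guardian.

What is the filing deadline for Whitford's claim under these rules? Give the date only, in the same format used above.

2023-08-28

The claim accrued on 2021-01-11, when the wrongful act occurred.
18 months from 2021-01-11 is 2022-07-11.
Because the written tolling agreement ran from 2021-12-20 to 2022-04-07, the deadline is extended by 108 days to 2022-10-27.
The plaintiff's legal incapacity from 2022-08-31 to 2023-07-02 tolled the period for 305 days, extending the deadline to 2023-08-28.
The other events in the timeline have no effect on the limitation period under the stated rules.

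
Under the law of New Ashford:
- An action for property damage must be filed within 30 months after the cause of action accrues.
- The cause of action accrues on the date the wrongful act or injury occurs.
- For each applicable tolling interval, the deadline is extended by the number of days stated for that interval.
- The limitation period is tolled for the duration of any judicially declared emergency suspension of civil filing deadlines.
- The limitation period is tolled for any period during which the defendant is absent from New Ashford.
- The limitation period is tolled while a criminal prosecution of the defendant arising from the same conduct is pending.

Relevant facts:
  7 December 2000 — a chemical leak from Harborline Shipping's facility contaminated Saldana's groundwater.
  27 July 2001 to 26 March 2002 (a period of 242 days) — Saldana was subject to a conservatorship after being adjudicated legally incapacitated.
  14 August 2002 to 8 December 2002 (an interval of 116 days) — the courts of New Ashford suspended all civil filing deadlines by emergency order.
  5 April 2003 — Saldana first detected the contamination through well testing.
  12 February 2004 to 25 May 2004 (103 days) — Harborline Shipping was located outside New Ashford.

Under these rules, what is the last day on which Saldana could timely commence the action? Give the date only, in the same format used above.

1 October 2003

The claim accrued on 7 December 2000, when the wrongful act occurred; under the stated occurrence rule the 5 April 2003 discovery does not delay accrual.
Adding the 30 months base period to 7 December 2000 gives a deadline of 7 June 2003, before any tolling.
Because the emergency suspension of filing deadlines ran from 14 August 2002 to 8 December 2002, the deadline is extended by 116 days to 1 October 2003.
The defendant's absence from the jurisdiction from 12 February 2004 to 25 May 2004 began after the period had already run on 1 October 2003, so it has no tolling effect.
The plaintiff's legal incapacity from 27 July 2001 to 26 March 2002 does not toll the period, because no stated rule makes the plaintiff's incapacity a tolling event.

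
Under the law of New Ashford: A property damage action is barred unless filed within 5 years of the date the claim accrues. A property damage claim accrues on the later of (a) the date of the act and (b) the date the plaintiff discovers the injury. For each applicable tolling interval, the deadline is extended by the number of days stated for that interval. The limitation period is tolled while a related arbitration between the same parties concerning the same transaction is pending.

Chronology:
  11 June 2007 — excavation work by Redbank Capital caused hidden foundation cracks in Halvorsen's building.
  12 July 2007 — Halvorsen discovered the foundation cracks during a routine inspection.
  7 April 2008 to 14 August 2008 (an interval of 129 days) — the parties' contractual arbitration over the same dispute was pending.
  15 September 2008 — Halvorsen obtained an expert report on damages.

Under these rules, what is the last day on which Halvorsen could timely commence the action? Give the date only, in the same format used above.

18 November 2012

Because discovery on 12 July 2007 post-dates the 11 June 2007 act, accrual under the later-of rule falls on 12 July 2007.
5 years from 12 July 2007 is 12 July 2012.
The period was tolled for 129 days by the pending related arbitration (7 April 2008 to 14 August 2008), pushing the deadline to 18 November 2012.
None of the other events listed affects the running of the period under the stated rules.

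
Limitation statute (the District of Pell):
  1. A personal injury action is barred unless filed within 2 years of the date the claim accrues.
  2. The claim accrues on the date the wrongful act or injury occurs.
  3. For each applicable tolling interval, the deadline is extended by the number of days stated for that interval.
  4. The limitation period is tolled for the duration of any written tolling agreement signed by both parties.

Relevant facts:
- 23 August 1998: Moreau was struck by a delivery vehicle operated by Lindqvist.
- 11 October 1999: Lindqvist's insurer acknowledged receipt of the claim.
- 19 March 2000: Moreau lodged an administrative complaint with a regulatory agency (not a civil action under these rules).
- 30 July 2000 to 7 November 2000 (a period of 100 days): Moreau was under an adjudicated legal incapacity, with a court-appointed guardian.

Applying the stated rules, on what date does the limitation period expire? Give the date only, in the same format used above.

23 August 2000

The claim accrued on 23 August 1998, when the wrongful act occurred.
Adding the 2 years base period to 23 August 1998 gives a deadline of 23 August 2000, before any tolling.
The plaintiff's legal incapacity from 30 July 2000 to 7 November 2000 does not toll the period, because no stated rule makes the plaintiff's incapacity a tolling event.
The other events in the timeline have no effect on the limitation period under the stated rules.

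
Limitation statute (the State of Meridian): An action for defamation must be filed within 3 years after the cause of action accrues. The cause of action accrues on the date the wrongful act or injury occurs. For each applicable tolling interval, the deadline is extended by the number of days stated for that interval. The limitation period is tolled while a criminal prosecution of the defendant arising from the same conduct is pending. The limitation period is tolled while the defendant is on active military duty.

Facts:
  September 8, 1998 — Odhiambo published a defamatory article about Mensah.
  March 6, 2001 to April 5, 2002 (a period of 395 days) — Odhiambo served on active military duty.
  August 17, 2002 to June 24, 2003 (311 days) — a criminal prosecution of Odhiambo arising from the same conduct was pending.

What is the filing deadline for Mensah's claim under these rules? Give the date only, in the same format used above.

August 15, 2003

The cause of action accrued on September 8, 1998, the date of the act.
Adding the 3 years base period to September 8, 1998 gives a deadline of September 8, 2001, before any tolling.
The period was tolled for 395 days by the defendant's active military service (March 6, 2001 to April 5, 2002), pushing the deadline to October 8, 2002.
Because the pending criminal prosecution ran from August 17, 2002 to June 24, 2003, the deadline is extended by 311 days to August 15, 2003.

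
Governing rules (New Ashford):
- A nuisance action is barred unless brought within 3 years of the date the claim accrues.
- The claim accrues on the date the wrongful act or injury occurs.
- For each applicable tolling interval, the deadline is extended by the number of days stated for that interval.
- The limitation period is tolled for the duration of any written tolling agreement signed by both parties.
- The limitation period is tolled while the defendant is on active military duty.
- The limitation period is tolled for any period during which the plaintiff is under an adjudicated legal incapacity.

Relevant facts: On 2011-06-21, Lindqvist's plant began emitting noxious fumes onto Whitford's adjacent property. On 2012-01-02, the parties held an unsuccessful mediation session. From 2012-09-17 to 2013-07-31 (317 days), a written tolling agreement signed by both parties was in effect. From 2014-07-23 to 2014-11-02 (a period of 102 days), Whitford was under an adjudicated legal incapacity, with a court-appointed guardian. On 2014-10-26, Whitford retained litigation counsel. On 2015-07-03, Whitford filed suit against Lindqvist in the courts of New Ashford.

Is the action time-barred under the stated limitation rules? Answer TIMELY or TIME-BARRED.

TIMELY

The limitation period began to run on 2011-06-21.
The untolled deadline — 3 years after 2011-06-21 — is 2014-06-21.
The written tolling agreement from 2012-09-17 to 2013-07-31 tolled the period for 317 days, extending the deadline to 2015-05-04.
The period was tolled for 102 days by the plaintiff's legal incapacity (2014-07-23 to 2014-11-02), pushing the deadline to 2015-08-14.
The other events in the timeline have no effect on the limitation period under the stated rules.
Whitford filed on 2015-07-03, before the 2015-08-14 deadline, so the action is timely.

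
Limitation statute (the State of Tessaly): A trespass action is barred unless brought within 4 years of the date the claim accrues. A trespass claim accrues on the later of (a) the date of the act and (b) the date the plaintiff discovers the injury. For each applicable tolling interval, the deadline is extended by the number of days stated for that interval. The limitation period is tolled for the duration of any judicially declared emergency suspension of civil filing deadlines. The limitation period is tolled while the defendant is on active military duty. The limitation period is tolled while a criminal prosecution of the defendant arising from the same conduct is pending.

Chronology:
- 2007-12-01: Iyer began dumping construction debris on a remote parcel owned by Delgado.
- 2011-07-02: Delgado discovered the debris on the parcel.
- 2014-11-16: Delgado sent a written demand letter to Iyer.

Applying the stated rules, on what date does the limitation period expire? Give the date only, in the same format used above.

2015-07-02

The claim accrued on 2011-07-02 — the later of the 2007-12-01 act and the 2011-07-02 discovery.
The untolled deadline — 4 years after 2011-07-02 — is 2015-07-02.
The other events in the timeline have no effect on the limitation period under the stated rules.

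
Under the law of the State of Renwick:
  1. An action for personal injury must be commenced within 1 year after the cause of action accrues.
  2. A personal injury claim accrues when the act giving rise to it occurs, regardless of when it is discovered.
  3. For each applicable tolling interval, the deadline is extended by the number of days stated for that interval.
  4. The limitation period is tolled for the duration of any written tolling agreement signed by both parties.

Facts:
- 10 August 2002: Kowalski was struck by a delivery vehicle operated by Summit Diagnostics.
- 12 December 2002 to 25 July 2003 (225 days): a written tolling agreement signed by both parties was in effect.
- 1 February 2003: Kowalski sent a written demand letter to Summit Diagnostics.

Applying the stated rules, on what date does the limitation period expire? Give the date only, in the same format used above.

The limitation period began to run on 10 August 2002.
The untolled deadline — 1 year after 10 August 2002 — is 10 August 2003.
Because the written tolling agreement ran from 12 December 2002 to 25 July 2003, the deadline is extended by 225 days to 22 March 2004.
None of the other events listed affects the running of the period under the stated rules.

22 March 2004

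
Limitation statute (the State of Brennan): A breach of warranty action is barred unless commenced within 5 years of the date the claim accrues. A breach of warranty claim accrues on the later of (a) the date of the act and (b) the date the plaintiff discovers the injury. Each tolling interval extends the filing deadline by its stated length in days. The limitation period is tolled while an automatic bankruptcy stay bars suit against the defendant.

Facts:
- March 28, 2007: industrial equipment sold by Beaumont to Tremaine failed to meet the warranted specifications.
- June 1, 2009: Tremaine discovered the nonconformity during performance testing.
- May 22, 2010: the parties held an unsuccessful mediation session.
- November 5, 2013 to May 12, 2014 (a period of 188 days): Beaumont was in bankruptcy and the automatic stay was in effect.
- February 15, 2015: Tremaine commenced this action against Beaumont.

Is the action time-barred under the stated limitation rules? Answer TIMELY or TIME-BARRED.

Taking the later of the act (March 28, 2007) and discovery (June 1, 2009), the claim accrued on June 1, 2009.
The untolled deadline — 5 years after June 1, 2009 — is June 1, 2014.
The period was tolled for 188 days by the automatic bankruptcy stay (November 5, 2013 to May 12, 2014), pushing the deadline to December 6, 2014.
None of the other events listed affects the running of the period under the stated rules.
Tremaine filed on February 15, 2015, after the December 6, 2014 deadline, so the action is time-barred.

TIME-BARRED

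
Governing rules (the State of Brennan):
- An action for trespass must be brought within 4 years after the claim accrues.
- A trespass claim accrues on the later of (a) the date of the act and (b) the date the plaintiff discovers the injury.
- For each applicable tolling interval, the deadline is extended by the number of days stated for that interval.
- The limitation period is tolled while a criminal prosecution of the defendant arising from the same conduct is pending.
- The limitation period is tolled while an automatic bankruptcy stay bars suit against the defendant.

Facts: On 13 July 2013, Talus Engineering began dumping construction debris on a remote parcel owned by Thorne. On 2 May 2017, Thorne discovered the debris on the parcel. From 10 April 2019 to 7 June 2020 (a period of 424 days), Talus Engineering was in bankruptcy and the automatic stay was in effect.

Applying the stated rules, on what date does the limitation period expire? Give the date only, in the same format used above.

Taking the later of the act (13 July 2013) and discovery (2 May 2017), the claim accrued on 2 May 2017.
The untolled deadline — 4 years after 2 May 2017 — is 2 May 2021.
The automatic bankruptcy stay from 10 April 2019 to 7 June 2020 tolled the period for 424 days, extending the deadline to 30 June 2022.

30 June 2022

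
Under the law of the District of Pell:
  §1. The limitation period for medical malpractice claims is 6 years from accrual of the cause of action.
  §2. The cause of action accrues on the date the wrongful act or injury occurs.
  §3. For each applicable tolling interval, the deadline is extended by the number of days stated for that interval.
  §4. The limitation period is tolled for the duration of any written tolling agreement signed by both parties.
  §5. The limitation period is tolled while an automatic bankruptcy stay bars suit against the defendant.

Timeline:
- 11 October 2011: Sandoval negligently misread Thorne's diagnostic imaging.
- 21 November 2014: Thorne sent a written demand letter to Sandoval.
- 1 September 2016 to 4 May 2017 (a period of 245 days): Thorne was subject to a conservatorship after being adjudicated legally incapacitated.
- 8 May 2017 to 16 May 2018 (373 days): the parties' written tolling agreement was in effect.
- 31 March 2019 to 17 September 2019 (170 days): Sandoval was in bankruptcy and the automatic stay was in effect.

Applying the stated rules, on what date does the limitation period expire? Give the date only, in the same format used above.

The claim accrued on 11 October 2011, when the wrongful act occurred.
Adding the 6 years base period to 11 October 2011 gives a deadline of 11 October 2017, before any tolling.
Because the written tolling agreement ran from 8 May 2017 to 16 May 2018, the deadline is extended by 373 days to 19 October 2018.
The automatic bankruptcy stay from 31 March 2019 to 17 September 2019 began after the period had already run on 19 October 2018, so it has no tolling effect.
No stated provision tolls the period for the plaintiff's incapacity, so the interval from 1 September 2016 to 4 May 2017 has no effect on the deadline.
None of the other events listed affects the running of the period under the stated rules.

19 October 2018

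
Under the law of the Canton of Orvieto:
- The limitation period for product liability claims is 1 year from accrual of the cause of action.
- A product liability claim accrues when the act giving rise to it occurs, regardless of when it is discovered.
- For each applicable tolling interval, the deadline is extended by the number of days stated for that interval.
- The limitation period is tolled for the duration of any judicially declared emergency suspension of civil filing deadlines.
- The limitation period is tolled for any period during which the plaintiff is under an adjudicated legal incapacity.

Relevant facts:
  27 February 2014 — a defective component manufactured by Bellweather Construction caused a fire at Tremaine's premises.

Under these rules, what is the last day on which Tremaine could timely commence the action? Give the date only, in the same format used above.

27 February 2015

The claim accrued on 27 February 2014, when the wrongful act occurred.
Adding the 1 year base period to 27 February 2014 gives a deadline of 27 February 2015, before any tolling.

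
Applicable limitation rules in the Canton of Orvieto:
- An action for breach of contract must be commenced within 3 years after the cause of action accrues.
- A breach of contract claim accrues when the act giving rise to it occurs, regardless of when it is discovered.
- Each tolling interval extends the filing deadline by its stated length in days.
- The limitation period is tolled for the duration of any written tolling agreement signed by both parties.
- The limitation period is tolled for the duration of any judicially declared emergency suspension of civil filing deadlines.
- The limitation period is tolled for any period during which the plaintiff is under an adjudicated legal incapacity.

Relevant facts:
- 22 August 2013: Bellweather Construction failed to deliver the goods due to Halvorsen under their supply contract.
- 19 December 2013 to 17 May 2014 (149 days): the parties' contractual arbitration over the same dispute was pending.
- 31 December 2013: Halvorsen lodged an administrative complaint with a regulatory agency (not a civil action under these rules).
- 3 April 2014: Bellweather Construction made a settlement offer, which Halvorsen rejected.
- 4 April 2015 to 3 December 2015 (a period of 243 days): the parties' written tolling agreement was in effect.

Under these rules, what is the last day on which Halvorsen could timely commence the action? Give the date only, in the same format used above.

The cause of action accrued on 22 August 2013, the date of the act.
The untolled deadline — 3 years after 22 August 2013 — is 22 August 2016.
The written tolling agreement from 4 April 2015 to 3 December 2015 tolled the period for 243 days, extending the deadline to 22 April 2017.
No stated provision tolls the period for a pending arbitration, so the interval from 19 December 2013 to 17 May 2014 has no effect on the deadline.
None of the other events listed affects the running of the period under the stated rules.

22 April 2017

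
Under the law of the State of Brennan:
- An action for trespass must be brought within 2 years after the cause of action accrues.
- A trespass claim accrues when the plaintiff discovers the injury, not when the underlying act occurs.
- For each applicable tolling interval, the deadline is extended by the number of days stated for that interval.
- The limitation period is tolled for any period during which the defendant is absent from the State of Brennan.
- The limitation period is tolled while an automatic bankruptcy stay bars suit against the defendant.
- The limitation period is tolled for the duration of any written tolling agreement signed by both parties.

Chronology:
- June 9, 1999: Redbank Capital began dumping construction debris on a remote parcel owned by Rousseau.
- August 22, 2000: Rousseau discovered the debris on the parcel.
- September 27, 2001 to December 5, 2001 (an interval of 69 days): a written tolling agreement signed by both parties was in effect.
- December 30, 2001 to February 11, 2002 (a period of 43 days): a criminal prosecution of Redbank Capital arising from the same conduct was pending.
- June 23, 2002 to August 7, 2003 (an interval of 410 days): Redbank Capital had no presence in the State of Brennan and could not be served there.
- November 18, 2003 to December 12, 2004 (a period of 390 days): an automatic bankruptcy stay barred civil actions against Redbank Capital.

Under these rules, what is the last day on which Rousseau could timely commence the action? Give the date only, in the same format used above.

January 7, 2005

Accrual is tied to discovery, so the period began on August 22, 2000 rather than on June 9, 1999 when the act occurred.
The untolled deadline — 2 years after August 22, 2000 — is August 22, 2002.
The period was tolled for 69 days by the written tolling agreement (September 27, 2001 to December 5, 2001), pushing the deadline to October 30, 2002.
The period was tolled for 410 days by the defendant's absence from the jurisdiction (June 23, 2002 to August 7, 2003), pushing the deadline to December 14, 2003.
The period was tolled for 390 days by the automatic bankruptcy stay (November 18, 2003 to December 12, 2004), pushing the deadline to January 7, 2005.
Although a criminal prosecution ran from December 30, 2001 to February 11, 2002, the stated rules do not make that a tolling event, so it is disregarded.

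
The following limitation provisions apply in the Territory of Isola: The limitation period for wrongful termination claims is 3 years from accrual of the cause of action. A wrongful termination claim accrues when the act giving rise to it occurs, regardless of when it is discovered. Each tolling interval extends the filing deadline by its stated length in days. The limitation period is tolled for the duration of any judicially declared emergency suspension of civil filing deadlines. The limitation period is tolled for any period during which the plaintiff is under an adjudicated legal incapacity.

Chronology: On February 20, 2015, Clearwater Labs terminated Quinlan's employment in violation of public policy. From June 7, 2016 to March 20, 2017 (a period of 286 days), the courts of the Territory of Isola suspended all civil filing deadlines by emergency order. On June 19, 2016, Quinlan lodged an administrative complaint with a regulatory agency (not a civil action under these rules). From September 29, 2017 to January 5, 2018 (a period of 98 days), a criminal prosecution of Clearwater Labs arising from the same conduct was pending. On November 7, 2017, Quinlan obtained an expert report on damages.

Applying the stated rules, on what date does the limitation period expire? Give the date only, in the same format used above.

December 3, 2018

The cause of action accrued on February 20, 2015, the date of the act.
3 years from February 20, 2015 is February 20, 2018.
Because the emergency suspension of filing deadlines ran from June 7, 2016 to March 20, 2017, the deadline is extended by 286 days to December 3, 2018.
The pending criminal prosecution from September 29, 2017 to January 5, 2018 does not toll the period, because no stated rule makes a criminal prosecution a tolling event.
None of the other events listed affects the running of the period under the stated rules.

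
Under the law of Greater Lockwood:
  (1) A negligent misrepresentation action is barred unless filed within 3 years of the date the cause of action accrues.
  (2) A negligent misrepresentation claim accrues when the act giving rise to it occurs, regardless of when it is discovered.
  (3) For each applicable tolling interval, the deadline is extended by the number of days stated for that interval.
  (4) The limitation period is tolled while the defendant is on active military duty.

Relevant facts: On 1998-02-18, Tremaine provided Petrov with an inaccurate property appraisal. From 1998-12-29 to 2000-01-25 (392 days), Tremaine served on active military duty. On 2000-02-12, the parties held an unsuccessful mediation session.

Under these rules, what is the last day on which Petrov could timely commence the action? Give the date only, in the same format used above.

2002-03-17

The claim accrued on 1998-02-18, when the wrongful act occurred.
Adding the 3 years base period to 1998-02-18 gives a deadline of 2001-02-18, before any tolling.
Because the defendant's active military service ran from 1998-12-29 to 2000-01-25, the deadline is extended by 392 days to 2002-03-17.
Nothing else in the chronology tolls or restarts the period.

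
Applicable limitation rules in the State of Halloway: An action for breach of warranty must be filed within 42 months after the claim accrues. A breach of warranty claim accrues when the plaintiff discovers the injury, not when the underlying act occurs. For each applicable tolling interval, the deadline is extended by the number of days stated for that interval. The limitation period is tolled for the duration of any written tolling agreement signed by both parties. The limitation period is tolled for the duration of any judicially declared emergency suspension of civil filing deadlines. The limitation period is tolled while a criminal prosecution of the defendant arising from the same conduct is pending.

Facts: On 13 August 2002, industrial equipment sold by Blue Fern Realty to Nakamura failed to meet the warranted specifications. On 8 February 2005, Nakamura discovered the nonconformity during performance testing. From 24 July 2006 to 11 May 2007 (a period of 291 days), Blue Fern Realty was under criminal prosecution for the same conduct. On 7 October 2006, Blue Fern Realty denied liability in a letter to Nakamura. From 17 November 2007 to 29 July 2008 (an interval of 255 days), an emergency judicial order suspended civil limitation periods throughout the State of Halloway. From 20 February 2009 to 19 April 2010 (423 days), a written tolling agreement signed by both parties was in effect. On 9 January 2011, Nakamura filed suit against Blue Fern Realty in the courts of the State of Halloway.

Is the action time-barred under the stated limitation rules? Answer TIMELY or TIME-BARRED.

TIMELY

Under the discovery rule, the claim accrued on 8 February 2005, when Nakamura discovered the injury — not on the 13 August 2002 date of the underlying act.
Adding the 42 months base period to 8 February 2005 gives a deadline of 8 August 2008, before any tolling.
The pending criminal prosecution from 24 July 2006 to 11 May 2007 tolled the period for 291 days, extending the deadline to 26 May 2009.
The emergency suspension of filing deadlines from 17 November 2007 to 29 July 2008 tolled the period for 255 days, extending the deadline to 5 February 2010.
The written tolling agreement from 20 February 2009 to 19 April 2010 tolled the period for 423 days, extending the deadline to 4 April 2011.
None of the other events listed affects the running of the period under the stated rules.
Filing on 9 January 2011 beat the 4 April 2011 deadline — the action is timely.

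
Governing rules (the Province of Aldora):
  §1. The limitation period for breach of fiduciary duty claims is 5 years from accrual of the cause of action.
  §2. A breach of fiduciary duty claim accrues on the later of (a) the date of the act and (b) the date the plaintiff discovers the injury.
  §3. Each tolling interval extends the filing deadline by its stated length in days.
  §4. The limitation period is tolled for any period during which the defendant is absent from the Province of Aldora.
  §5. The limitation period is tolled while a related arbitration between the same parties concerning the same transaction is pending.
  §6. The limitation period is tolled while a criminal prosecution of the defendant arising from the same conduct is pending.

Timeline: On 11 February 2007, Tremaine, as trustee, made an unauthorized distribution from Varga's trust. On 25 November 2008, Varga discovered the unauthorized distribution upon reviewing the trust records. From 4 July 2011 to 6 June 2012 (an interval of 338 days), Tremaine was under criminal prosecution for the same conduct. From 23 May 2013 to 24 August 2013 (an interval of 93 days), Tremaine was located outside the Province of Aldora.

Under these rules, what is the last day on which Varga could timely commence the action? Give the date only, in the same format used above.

Taking the later of the act (11 February 2007) and discovery (25 November 2008), the claim accrued on 25 November 2008.
5 years from 25 November 2008 is 25 November 2013.
Because the pending criminal prosecution ran from 4 July 2011 to 6 June 2012, the deadline is extended by 338 days to 29 October 2014.
The defendant's absence from the jurisdiction from 23 May 2013 to 24 August 2013 tolled the period for 93 days, extending the deadline to 30 January 2015.

30 January 2015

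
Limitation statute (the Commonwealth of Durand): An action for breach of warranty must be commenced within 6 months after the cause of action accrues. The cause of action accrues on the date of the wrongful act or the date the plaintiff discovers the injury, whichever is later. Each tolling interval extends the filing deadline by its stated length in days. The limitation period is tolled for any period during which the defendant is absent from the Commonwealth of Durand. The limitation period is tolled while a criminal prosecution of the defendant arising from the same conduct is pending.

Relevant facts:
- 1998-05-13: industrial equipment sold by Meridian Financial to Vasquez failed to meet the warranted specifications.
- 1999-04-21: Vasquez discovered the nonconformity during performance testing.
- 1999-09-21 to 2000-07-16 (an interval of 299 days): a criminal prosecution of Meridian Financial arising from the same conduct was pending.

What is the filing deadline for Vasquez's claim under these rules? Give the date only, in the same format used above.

2000-08-15

Because discovery on 1999-04-21 post-dates the 1998-05-13 act, accrual under the later-of rule falls on 1999-04-21.
6 months from 1999-04-21 is 1999-10-21.
The pending criminal prosecution from 1999-09-21 to 2000-07-16 tolled the period for 299 days, extending the deadline to 2000-08-15.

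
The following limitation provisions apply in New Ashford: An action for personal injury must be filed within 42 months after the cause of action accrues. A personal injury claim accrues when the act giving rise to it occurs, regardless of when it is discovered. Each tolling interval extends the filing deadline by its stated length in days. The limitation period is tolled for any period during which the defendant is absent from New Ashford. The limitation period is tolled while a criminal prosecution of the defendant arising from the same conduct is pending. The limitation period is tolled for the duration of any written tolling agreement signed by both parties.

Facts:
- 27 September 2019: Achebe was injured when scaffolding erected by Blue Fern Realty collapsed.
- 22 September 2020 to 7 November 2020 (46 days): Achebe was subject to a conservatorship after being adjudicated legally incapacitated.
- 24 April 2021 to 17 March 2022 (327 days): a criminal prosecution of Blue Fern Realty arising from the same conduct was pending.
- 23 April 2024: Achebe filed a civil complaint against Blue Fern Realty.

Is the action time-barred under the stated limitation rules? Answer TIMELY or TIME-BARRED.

The claim accrued on 27 September 2019, when the wrongful act occurred.
The untolled deadline — 42 months after 27 September 2019 — is 27 March 2023.
The period was tolled for 327 days by the pending criminal prosecution (24 April 2021 to 17 March 2022), pushing the deadline to 17 February 2024.
The plaintiff's legal incapacity from 22 September 2020 to 7 November 2020 does not toll the period, because no stated rule makes the plaintiff's incapacity a tolling event.
Achebe filed on 23 April 2024, after the 17 February 2024 deadline, so the action is time-barred.

TIME-BARRED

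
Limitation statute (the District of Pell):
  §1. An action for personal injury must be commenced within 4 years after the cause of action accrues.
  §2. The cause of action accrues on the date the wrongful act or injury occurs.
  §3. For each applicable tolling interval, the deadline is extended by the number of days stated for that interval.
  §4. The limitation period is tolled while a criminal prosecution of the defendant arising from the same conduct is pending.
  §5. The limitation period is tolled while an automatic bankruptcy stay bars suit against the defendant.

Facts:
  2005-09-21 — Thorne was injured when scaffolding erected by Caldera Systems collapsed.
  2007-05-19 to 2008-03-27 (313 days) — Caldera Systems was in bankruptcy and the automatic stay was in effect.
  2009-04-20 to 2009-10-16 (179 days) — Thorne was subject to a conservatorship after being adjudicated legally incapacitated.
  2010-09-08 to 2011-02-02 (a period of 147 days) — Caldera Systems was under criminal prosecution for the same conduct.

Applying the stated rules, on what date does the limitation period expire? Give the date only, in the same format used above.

2010-07-31

The limitation period began to run on 2005-09-21.
Adding the 4 years base period to 2005-09-21 gives a deadline of 2009-09-21, before any tolling.
Because the automatic bankruptcy stay ran from 2007-05-19 to 2008-03-27, the deadline is extended by 313 days to 2010-07-31.
The pending criminal prosecution starting 2010-09-08 came too late — the period had run on 2010-07-31 — and so does not extend the deadline.
No stated provision tolls the period for the plaintiff's incapacity, so the interval from 2009-04-20 to 2009-10-16 has no effect on the deadline.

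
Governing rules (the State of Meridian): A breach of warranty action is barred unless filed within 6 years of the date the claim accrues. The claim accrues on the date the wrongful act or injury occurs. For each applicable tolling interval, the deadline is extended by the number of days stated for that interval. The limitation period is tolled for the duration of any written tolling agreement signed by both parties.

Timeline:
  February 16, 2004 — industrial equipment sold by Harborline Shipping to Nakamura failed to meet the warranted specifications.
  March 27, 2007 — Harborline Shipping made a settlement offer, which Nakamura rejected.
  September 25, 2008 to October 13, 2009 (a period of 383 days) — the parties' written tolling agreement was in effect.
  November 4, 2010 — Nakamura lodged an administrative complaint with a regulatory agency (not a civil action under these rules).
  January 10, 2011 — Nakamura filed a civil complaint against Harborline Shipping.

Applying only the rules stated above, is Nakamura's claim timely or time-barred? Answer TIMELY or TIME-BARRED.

The claim accrued on February 16, 2004, when the wrongful act occurred.
6 years from February 16, 2004 is February 16, 2010.
The period was tolled for 383 days by the written tolling agreement (September 25, 2008 to October 13, 2009), pushing the deadline to March 6, 2011.
None of the other events listed affects the running of the period under the stated rules.
Nakamura filed on January 10, 2011, before the March 6, 2011 deadline, so the action is timely.

TIMELY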